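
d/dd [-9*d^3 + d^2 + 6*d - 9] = -27*d^2 + 2*d + 6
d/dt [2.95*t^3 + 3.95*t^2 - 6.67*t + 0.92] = 8.85*t^2 + 7.9*t - 6.67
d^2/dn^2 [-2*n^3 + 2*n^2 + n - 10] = 4 - 12*n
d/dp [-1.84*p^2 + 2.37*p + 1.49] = 2.37 - 3.68*p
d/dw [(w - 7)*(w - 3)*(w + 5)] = 3*w^2 - 10*w - 29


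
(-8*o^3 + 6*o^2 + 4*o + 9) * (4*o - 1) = -32*o^4 + 32*o^3 + 10*o^2 + 32*o - 9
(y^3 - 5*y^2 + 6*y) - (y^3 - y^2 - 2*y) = -4*y^2 + 8*y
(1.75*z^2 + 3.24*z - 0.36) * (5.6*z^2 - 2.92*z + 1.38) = 9.8*z^4 + 13.034*z^3 - 9.0618*z^2 + 5.5224*z - 0.4968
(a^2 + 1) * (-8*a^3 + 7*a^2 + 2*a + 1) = -8*a^5 + 7*a^4 - 6*a^3 + 8*a^2 + 2*a + 1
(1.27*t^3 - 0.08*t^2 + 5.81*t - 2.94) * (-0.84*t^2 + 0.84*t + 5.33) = -1.0668*t^5 + 1.134*t^4 + 1.8215*t^3 + 6.9236*t^2 + 28.4977*t - 15.6702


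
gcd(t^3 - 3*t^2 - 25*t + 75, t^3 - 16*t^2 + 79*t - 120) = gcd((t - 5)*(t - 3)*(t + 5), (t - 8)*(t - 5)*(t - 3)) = t^2 - 8*t + 15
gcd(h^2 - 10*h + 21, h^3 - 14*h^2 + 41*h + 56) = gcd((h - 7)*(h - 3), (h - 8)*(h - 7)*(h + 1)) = h - 7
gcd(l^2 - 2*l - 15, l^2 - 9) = l + 3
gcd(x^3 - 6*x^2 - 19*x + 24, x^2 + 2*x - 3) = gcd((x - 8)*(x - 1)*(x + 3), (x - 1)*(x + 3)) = x^2 + 2*x - 3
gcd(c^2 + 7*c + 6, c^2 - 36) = c + 6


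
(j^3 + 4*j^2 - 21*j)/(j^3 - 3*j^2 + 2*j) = (j^2 + 4*j - 21)/(j^2 - 3*j + 2)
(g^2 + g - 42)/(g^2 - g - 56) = (g - 6)/(g - 8)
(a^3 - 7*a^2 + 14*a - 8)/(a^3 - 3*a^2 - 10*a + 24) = (a - 1)/(a + 3)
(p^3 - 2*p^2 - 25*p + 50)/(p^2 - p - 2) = (p^2 - 25)/(p + 1)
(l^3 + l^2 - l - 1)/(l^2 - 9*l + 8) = (l^2 + 2*l + 1)/(l - 8)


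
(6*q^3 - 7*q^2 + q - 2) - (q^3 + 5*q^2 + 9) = 5*q^3 - 12*q^2 + q - 11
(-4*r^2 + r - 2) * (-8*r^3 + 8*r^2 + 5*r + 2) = 32*r^5 - 40*r^4 + 4*r^3 - 19*r^2 - 8*r - 4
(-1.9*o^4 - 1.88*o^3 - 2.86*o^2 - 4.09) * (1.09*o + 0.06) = -2.071*o^5 - 2.1632*o^4 - 3.2302*o^3 - 0.1716*o^2 - 4.4581*o - 0.2454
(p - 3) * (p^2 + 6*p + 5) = p^3 + 3*p^2 - 13*p - 15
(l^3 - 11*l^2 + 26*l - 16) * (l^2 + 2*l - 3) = l^5 - 9*l^4 + l^3 + 69*l^2 - 110*l + 48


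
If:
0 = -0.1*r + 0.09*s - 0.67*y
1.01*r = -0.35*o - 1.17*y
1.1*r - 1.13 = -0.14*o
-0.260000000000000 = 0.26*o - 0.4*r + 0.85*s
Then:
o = -4.76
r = 1.63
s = 1.92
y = 0.01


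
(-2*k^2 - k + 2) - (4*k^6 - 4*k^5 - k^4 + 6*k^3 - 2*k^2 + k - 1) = -4*k^6 + 4*k^5 + k^4 - 6*k^3 - 2*k + 3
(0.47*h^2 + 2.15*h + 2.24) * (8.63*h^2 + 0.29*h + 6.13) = 4.0561*h^4 + 18.6908*h^3 + 22.8358*h^2 + 13.8291*h + 13.7312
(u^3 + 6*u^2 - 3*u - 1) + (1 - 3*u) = u^3 + 6*u^2 - 6*u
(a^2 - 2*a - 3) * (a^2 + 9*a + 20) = a^4 + 7*a^3 - a^2 - 67*a - 60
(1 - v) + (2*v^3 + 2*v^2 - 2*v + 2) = 2*v^3 + 2*v^2 - 3*v + 3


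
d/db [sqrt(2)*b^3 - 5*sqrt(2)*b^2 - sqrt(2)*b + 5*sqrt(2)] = sqrt(2)*(3*b^2 - 10*b - 1)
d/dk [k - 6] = 1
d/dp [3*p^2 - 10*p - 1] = 6*p - 10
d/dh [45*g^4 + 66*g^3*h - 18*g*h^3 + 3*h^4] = 66*g^3 - 54*g*h^2 + 12*h^3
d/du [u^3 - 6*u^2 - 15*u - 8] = 3*u^2 - 12*u - 15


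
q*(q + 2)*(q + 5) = q^3 + 7*q^2 + 10*q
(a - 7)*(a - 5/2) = a^2 - 19*a/2 + 35/2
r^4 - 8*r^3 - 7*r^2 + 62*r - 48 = (r - 8)*(r - 2)*(r - 1)*(r + 3)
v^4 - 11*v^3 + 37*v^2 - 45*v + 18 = (v - 6)*(v - 3)*(v - 1)^2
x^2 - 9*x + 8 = (x - 8)*(x - 1)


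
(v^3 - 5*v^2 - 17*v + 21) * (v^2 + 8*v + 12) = v^5 + 3*v^4 - 45*v^3 - 175*v^2 - 36*v + 252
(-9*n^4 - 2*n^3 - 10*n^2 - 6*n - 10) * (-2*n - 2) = 18*n^5 + 22*n^4 + 24*n^3 + 32*n^2 + 32*n + 20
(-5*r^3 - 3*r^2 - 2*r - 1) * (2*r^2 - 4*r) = -10*r^5 + 14*r^4 + 8*r^3 + 6*r^2 + 4*r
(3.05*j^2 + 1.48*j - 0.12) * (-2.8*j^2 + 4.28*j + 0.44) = -8.54*j^4 + 8.91*j^3 + 8.0124*j^2 + 0.1376*j - 0.0528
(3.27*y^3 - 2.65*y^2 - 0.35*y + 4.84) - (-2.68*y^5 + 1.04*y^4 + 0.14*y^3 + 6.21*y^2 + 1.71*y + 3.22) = 2.68*y^5 - 1.04*y^4 + 3.13*y^3 - 8.86*y^2 - 2.06*y + 1.62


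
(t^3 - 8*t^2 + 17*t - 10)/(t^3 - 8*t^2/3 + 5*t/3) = 3*(t^2 - 7*t + 10)/(t*(3*t - 5))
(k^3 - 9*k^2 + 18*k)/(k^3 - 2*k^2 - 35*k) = (-k^2 + 9*k - 18)/(-k^2 + 2*k + 35)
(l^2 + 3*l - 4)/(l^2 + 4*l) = (l - 1)/l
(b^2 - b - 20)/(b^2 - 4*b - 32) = (b - 5)/(b - 8)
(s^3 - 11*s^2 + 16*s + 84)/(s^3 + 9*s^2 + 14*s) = (s^2 - 13*s + 42)/(s*(s + 7))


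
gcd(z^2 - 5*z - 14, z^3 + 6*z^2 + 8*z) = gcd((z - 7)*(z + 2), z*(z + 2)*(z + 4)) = z + 2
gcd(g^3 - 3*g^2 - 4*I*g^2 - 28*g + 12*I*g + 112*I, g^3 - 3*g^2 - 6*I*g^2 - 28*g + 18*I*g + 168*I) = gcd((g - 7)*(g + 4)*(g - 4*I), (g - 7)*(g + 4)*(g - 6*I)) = g^2 - 3*g - 28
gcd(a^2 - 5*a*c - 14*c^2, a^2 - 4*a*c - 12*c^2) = a + 2*c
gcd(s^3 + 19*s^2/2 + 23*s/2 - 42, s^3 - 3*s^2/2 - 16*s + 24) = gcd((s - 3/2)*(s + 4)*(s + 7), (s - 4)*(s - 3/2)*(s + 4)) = s^2 + 5*s/2 - 6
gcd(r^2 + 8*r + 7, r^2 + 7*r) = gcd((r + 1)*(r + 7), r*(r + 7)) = r + 7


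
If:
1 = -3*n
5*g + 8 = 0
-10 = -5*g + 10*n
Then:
No Solution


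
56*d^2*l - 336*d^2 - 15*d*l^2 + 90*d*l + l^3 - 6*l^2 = (-8*d + l)*(-7*d + l)*(l - 6)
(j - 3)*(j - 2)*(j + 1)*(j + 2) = j^4 - 2*j^3 - 7*j^2 + 8*j + 12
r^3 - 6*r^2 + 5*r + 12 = (r - 4)*(r - 3)*(r + 1)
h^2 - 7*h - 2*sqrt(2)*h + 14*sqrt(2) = (h - 7)*(h - 2*sqrt(2))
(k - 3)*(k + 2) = k^2 - k - 6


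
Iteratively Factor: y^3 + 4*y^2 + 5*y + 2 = (y + 1)*(y^2 + 3*y + 2) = (y + 1)^2*(y + 2)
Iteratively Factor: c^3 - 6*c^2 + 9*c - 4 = (c - 1)*(c^2 - 5*c + 4) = (c - 1)^2*(c - 4)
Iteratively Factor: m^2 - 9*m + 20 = (m - 4)*(m - 5)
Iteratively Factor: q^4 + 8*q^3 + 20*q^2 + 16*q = (q + 2)*(q^3 + 6*q^2 + 8*q) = (q + 2)^2*(q^2 + 4*q) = (q + 2)^2*(q + 4)*(q)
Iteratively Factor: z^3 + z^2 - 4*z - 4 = (z - 2)*(z^2 + 3*z + 2) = (z - 2)*(z + 1)*(z + 2)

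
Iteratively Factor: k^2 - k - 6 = (k - 3)*(k + 2)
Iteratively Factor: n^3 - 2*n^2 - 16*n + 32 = (n + 4)*(n^2 - 6*n + 8) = (n - 2)*(n + 4)*(n - 4)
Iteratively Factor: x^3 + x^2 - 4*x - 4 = (x + 1)*(x^2 - 4) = (x + 1)*(x + 2)*(x - 2)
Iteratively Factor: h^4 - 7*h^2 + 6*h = (h + 3)*(h^3 - 3*h^2 + 2*h) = h*(h + 3)*(h^2 - 3*h + 2) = h*(h - 1)*(h + 3)*(h - 2)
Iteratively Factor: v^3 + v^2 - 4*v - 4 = (v - 2)*(v^2 + 3*v + 2) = (v - 2)*(v + 2)*(v + 1)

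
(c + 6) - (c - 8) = 14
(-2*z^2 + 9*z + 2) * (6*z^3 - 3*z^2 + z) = -12*z^5 + 60*z^4 - 17*z^3 + 3*z^2 + 2*z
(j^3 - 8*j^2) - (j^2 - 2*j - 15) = j^3 - 9*j^2 + 2*j + 15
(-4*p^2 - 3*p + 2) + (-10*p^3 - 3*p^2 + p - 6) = -10*p^3 - 7*p^2 - 2*p - 4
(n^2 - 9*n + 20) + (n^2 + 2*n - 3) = 2*n^2 - 7*n + 17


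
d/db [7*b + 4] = 7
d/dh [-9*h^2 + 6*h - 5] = 6 - 18*h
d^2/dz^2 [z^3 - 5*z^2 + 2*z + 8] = 6*z - 10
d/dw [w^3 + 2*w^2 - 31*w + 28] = 3*w^2 + 4*w - 31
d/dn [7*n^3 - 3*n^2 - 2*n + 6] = 21*n^2 - 6*n - 2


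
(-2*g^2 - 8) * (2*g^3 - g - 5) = -4*g^5 - 14*g^3 + 10*g^2 + 8*g + 40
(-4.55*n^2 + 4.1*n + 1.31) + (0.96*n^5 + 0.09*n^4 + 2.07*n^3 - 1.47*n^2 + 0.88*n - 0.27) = 0.96*n^5 + 0.09*n^4 + 2.07*n^3 - 6.02*n^2 + 4.98*n + 1.04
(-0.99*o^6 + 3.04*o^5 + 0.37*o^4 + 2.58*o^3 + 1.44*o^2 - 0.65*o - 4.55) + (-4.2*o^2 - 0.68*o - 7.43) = -0.99*o^6 + 3.04*o^5 + 0.37*o^4 + 2.58*o^3 - 2.76*o^2 - 1.33*o - 11.98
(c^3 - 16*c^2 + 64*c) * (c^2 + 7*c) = c^5 - 9*c^4 - 48*c^3 + 448*c^2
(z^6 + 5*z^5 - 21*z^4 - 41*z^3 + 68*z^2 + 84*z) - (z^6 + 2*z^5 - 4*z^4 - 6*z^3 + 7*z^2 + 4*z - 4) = 3*z^5 - 17*z^4 - 35*z^3 + 61*z^2 + 80*z + 4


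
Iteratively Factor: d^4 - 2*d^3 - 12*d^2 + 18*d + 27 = (d + 3)*(d^3 - 5*d^2 + 3*d + 9) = (d - 3)*(d + 3)*(d^2 - 2*d - 3) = (d - 3)*(d + 1)*(d + 3)*(d - 3)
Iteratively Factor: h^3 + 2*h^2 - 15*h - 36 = (h + 3)*(h^2 - h - 12) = (h - 4)*(h + 3)*(h + 3)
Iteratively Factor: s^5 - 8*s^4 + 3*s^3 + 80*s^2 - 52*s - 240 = (s + 2)*(s^4 - 10*s^3 + 23*s^2 + 34*s - 120) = (s + 2)^2*(s^3 - 12*s^2 + 47*s - 60) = (s - 3)*(s + 2)^2*(s^2 - 9*s + 20) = (s - 5)*(s - 3)*(s + 2)^2*(s - 4)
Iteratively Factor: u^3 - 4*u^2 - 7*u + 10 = (u + 2)*(u^2 - 6*u + 5) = (u - 1)*(u + 2)*(u - 5)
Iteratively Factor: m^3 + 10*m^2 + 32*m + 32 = (m + 4)*(m^2 + 6*m + 8) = (m + 4)^2*(m + 2)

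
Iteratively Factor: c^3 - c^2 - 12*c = (c)*(c^2 - c - 12) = c*(c + 3)*(c - 4)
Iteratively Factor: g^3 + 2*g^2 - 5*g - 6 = (g - 2)*(g^2 + 4*g + 3) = (g - 2)*(g + 1)*(g + 3)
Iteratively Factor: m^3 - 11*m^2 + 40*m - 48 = (m - 4)*(m^2 - 7*m + 12) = (m - 4)^2*(m - 3)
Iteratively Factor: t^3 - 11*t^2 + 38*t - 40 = (t - 2)*(t^2 - 9*t + 20) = (t - 5)*(t - 2)*(t - 4)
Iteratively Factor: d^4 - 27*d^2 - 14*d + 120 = (d - 2)*(d^3 + 2*d^2 - 23*d - 60) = (d - 5)*(d - 2)*(d^2 + 7*d + 12) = (d - 5)*(d - 2)*(d + 3)*(d + 4)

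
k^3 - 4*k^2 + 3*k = k*(k - 3)*(k - 1)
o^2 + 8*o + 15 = (o + 3)*(o + 5)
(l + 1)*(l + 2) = l^2 + 3*l + 2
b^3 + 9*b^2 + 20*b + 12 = (b + 1)*(b + 2)*(b + 6)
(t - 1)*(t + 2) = t^2 + t - 2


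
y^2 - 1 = (y - 1)*(y + 1)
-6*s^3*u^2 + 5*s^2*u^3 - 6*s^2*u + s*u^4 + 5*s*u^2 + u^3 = u*(-s + u)*(6*s + u)*(s*u + 1)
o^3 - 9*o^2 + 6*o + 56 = (o - 7)*(o - 4)*(o + 2)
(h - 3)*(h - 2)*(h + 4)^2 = h^4 + 3*h^3 - 18*h^2 - 32*h + 96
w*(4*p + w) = 4*p*w + w^2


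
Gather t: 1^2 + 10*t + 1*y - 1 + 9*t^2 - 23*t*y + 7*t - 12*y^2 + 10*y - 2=9*t^2 + t*(17 - 23*y) - 12*y^2 + 11*y - 2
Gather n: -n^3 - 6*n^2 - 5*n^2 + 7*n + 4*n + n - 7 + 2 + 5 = -n^3 - 11*n^2 + 12*n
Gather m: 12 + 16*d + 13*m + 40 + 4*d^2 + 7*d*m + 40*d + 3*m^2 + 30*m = 4*d^2 + 56*d + 3*m^2 + m*(7*d + 43) + 52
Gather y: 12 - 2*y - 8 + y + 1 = 5 - y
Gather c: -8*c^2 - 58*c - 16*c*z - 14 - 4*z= -8*c^2 + c*(-16*z - 58) - 4*z - 14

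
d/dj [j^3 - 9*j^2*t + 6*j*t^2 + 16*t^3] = 3*j^2 - 18*j*t + 6*t^2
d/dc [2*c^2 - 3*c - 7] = 4*c - 3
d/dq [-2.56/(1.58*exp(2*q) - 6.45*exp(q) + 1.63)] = (8.0896*exp(q) - 16.512)*exp(q)/(1.58*exp(2*q) - 6.45*exp(q) + 1.63)^2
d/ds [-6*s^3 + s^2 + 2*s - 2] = -18*s^2 + 2*s + 2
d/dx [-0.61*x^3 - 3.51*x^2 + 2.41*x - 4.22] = -1.83*x^2 - 7.02*x + 2.41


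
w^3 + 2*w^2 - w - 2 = (w - 1)*(w + 1)*(w + 2)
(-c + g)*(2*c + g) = -2*c^2 + c*g + g^2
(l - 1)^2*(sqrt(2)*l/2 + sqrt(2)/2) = sqrt(2)*l^3/2 - sqrt(2)*l^2/2 - sqrt(2)*l/2 + sqrt(2)/2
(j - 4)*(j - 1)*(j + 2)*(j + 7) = j^4 + 4*j^3 - 27*j^2 - 34*j + 56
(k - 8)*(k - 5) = k^2 - 13*k + 40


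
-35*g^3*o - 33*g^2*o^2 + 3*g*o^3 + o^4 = o*(-5*g + o)*(g + o)*(7*g + o)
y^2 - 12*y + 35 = (y - 7)*(y - 5)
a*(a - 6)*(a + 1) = a^3 - 5*a^2 - 6*a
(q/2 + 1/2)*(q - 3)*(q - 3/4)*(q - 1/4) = q^4/2 - 3*q^3/2 - 13*q^2/32 + 21*q/16 - 9/32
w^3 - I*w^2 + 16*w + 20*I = (w - 5*I)*(w + 2*I)^2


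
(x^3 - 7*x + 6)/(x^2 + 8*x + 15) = (x^2 - 3*x + 2)/(x + 5)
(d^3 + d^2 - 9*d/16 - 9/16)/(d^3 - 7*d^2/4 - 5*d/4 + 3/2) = (d + 3/4)/(d - 2)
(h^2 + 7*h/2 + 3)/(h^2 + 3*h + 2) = (h + 3/2)/(h + 1)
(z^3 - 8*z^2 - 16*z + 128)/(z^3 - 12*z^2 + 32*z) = (z + 4)/z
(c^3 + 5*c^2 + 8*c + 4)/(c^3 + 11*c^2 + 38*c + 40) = (c^2 + 3*c + 2)/(c^2 + 9*c + 20)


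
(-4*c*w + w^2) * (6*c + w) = -24*c^2*w + 2*c*w^2 + w^3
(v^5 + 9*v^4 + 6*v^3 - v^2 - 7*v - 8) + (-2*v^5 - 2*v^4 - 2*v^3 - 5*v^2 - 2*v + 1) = -v^5 + 7*v^4 + 4*v^3 - 6*v^2 - 9*v - 7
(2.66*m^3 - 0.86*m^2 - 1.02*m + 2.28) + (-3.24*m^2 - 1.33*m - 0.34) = 2.66*m^3 - 4.1*m^2 - 2.35*m + 1.94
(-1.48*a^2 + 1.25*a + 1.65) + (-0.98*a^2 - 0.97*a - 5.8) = -2.46*a^2 + 0.28*a - 4.15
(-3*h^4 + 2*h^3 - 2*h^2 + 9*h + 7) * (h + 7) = -3*h^5 - 19*h^4 + 12*h^3 - 5*h^2 + 70*h + 49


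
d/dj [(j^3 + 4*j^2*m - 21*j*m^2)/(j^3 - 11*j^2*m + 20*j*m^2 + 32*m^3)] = m*(-15*j^4 + 82*j^3*m - 55*j^2*m^2 + 256*j*m^3 - 672*m^4)/(j^6 - 22*j^5*m + 161*j^4*m^2 - 376*j^3*m^3 - 304*j^2*m^4 + 1280*j*m^5 + 1024*m^6)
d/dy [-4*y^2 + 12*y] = 12 - 8*y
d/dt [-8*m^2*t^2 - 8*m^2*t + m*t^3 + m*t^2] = m*(-16*m*t - 8*m + 3*t^2 + 2*t)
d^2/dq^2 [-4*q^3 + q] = -24*q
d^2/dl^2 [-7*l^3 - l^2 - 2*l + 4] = -42*l - 2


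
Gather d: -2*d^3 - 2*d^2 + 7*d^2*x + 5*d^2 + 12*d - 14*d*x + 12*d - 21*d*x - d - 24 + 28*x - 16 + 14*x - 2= -2*d^3 + d^2*(7*x + 3) + d*(23 - 35*x) + 42*x - 42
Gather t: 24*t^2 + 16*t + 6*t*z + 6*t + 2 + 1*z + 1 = 24*t^2 + t*(6*z + 22) + z + 3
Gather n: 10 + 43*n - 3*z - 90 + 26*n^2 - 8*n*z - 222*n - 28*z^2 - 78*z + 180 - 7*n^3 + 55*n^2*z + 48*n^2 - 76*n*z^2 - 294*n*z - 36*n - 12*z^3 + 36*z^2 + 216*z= -7*n^3 + n^2*(55*z + 74) + n*(-76*z^2 - 302*z - 215) - 12*z^3 + 8*z^2 + 135*z + 100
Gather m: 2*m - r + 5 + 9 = 2*m - r + 14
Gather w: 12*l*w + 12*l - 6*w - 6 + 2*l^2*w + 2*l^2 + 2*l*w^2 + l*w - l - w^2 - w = 2*l^2 + 11*l + w^2*(2*l - 1) + w*(2*l^2 + 13*l - 7) - 6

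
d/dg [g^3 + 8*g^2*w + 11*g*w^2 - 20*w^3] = 3*g^2 + 16*g*w + 11*w^2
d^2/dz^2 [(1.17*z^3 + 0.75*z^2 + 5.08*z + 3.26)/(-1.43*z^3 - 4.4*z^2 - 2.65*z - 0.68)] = (-7.105427357601e-15*z^7 + 11.65593*z^6 - 35.726262*z^5 - 241.071402*z^4 - 468.11817*z^3 - 392.712756*z^2 - 121.099344*z - 8.66414)/(2.924207*z^9 + 26.99268*z^8 + 99.311355*z^7 + 189.398396*z^6 + 209.709885*z^5 + 147.65256*z^4 + 68.166121*z^3 + 20.42958*z^2 + 3.67608*z + 0.314432)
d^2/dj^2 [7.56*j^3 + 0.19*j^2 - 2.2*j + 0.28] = 45.36*j + 0.38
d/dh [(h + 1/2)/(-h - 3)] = -5/(2*(h + 3)^2)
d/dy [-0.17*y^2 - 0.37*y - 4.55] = -0.34*y - 0.37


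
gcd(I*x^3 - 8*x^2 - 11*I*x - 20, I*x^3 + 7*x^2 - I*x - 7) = 1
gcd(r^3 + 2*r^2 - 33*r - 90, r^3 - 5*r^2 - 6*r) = r - 6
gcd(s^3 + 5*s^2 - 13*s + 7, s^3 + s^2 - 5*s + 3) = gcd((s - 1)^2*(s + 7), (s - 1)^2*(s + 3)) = s^2 - 2*s + 1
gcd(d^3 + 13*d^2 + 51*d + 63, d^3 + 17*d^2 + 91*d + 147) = d^2 + 10*d + 21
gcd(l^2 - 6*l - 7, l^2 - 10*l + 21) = l - 7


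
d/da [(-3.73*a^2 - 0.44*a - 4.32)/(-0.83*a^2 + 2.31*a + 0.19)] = (-8.9815*a^2 - 8.5886*a + 9.8956)/(0.6889*a^4 - 3.8346*a^3 + 5.0207*a^2 + 0.8778*a + 0.0361)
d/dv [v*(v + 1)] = 2*v + 1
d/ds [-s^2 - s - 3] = -2*s - 1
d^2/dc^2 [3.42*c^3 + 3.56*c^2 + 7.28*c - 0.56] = 20.52*c + 7.12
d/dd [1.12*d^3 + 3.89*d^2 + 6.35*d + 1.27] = 3.36*d^2 + 7.78*d + 6.35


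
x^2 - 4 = (x - 2)*(x + 2)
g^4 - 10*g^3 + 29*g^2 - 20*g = g*(g - 5)*(g - 4)*(g - 1)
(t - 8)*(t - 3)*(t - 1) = t^3 - 12*t^2 + 35*t - 24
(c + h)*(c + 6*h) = c^2 + 7*c*h + 6*h^2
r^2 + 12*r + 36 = (r + 6)^2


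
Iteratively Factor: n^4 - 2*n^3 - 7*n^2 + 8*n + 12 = (n + 2)*(n^3 - 4*n^2 + n + 6) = (n + 1)*(n + 2)*(n^2 - 5*n + 6) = (n - 3)*(n + 1)*(n + 2)*(n - 2)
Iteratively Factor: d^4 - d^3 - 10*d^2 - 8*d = (d + 2)*(d^3 - 3*d^2 - 4*d) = (d + 1)*(d + 2)*(d^2 - 4*d) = d*(d + 1)*(d + 2)*(d - 4)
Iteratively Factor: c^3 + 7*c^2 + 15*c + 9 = (c + 3)*(c^2 + 4*c + 3) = (c + 1)*(c + 3)*(c + 3)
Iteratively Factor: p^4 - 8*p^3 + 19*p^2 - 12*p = (p)*(p^3 - 8*p^2 + 19*p - 12) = p*(p - 4)*(p^2 - 4*p + 3) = p*(p - 4)*(p - 1)*(p - 3)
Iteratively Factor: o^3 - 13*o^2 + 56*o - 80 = (o - 4)*(o^2 - 9*o + 20) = (o - 5)*(o - 4)*(o - 4)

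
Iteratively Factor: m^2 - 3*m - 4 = (m + 1)*(m - 4)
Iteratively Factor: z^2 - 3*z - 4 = (z - 4)*(z + 1)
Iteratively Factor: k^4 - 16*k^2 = (k)*(k^3 - 16*k) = k^2*(k^2 - 16) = k^2*(k - 4)*(k + 4)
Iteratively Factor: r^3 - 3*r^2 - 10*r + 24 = (r - 2)*(r^2 - r - 12) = (r - 4)*(r - 2)*(r + 3)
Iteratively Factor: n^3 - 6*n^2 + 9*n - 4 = (n - 4)*(n^2 - 2*n + 1) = (n - 4)*(n - 1)*(n - 1)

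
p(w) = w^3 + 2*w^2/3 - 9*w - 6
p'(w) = 3*w^2 + 4*w/3 - 9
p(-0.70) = 0.28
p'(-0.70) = -8.46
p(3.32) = 8.06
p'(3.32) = 28.49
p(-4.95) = -66.40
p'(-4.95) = 57.91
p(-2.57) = 4.56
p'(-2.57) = 7.39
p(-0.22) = -4.00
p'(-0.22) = -9.15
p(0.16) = -7.42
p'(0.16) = -8.71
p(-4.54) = -44.98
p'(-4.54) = 46.78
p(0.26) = -8.28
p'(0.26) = -8.45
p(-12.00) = -1530.00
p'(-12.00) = 407.00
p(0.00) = -6.00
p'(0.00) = -9.00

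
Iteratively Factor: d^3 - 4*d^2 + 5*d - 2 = (d - 1)*(d^2 - 3*d + 2) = (d - 1)^2*(d - 2)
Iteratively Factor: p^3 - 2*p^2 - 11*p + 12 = (p + 3)*(p^2 - 5*p + 4) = (p - 1)*(p + 3)*(p - 4)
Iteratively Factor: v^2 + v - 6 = (v + 3)*(v - 2)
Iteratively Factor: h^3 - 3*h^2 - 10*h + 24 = (h + 3)*(h^2 - 6*h + 8) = (h - 4)*(h + 3)*(h - 2)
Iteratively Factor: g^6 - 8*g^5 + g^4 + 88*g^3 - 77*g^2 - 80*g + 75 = (g - 1)*(g^5 - 7*g^4 - 6*g^3 + 82*g^2 + 5*g - 75) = (g - 5)*(g - 1)*(g^4 - 2*g^3 - 16*g^2 + 2*g + 15) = (g - 5)*(g - 1)*(g + 3)*(g^3 - 5*g^2 - g + 5) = (g - 5)^2*(g - 1)*(g + 3)*(g^2 - 1) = (g - 5)^2*(g - 1)*(g + 1)*(g + 3)*(g - 1)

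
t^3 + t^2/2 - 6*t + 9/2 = (t - 3/2)*(t - 1)*(t + 3)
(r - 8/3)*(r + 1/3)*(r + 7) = r^3 + 14*r^2/3 - 155*r/9 - 56/9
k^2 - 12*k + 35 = (k - 7)*(k - 5)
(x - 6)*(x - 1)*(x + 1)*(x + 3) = x^4 - 3*x^3 - 19*x^2 + 3*x + 18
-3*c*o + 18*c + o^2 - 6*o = (-3*c + o)*(o - 6)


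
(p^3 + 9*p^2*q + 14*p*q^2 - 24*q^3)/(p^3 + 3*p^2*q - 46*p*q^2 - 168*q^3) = (p - q)/(p - 7*q)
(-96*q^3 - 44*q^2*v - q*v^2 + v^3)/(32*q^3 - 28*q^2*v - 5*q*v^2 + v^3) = (-3*q - v)/(q - v)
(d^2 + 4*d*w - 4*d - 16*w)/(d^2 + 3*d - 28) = (d + 4*w)/(d + 7)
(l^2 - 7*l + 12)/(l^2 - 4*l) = (l - 3)/l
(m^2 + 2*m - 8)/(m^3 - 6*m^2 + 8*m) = (m + 4)/(m*(m - 4))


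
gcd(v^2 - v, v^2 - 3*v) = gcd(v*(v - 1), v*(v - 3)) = v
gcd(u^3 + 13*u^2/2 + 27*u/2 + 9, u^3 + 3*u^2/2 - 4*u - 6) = u^2 + 7*u/2 + 3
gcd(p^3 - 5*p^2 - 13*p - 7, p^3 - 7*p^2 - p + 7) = p^2 - 6*p - 7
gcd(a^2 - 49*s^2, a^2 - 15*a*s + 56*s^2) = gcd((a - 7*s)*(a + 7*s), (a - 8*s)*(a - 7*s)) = -a + 7*s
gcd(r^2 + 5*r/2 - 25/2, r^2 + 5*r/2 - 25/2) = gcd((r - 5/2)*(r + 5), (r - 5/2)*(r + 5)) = r^2 + 5*r/2 - 25/2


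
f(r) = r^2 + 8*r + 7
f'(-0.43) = 7.14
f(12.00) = 247.00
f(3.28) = 44.00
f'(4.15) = 16.30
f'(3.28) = 14.56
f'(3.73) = 15.46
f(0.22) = 8.81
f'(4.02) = 16.04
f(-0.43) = 3.74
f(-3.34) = -8.56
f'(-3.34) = 1.32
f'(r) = 2*r + 8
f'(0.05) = 8.10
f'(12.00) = 32.00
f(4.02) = 55.32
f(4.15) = 57.42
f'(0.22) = 8.44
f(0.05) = 7.40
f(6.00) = 91.00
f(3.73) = 50.75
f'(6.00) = 20.00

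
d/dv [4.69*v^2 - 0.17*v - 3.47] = 9.38*v - 0.17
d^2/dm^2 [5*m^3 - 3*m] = 30*m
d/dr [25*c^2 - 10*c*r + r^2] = -10*c + 2*r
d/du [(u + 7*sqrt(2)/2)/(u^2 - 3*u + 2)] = (u^2 - 3*u - (2*u - 3)*(2*u + 7*sqrt(2))/2 + 2)/(u^2 - 3*u + 2)^2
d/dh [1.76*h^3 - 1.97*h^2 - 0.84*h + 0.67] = 5.28*h^2 - 3.94*h - 0.84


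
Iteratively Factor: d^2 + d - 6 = (d + 3)*(d - 2)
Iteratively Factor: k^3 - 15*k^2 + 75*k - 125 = (k - 5)*(k^2 - 10*k + 25) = (k - 5)^2*(k - 5)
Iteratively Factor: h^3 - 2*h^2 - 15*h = (h + 3)*(h^2 - 5*h) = (h - 5)*(h + 3)*(h)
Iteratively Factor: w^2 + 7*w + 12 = (w + 3)*(w + 4)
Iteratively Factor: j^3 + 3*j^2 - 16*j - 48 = (j + 3)*(j^2 - 16) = (j + 3)*(j + 4)*(j - 4)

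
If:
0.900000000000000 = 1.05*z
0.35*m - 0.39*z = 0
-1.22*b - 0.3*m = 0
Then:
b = -0.23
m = 0.96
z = 0.86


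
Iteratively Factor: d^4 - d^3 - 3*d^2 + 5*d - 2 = (d - 1)*(d^3 - 3*d + 2) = (d - 1)^2*(d^2 + d - 2) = (d - 1)^2*(d + 2)*(d - 1)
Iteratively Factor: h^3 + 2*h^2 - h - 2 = (h + 2)*(h^2 - 1) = (h - 1)*(h + 2)*(h + 1)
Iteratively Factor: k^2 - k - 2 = (k - 2)*(k + 1)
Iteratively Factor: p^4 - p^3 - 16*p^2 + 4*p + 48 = (p + 3)*(p^3 - 4*p^2 - 4*p + 16) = (p - 2)*(p + 3)*(p^2 - 2*p - 8) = (p - 4)*(p - 2)*(p + 3)*(p + 2)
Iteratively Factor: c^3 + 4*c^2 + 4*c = (c)*(c^2 + 4*c + 4) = c*(c + 2)*(c + 2)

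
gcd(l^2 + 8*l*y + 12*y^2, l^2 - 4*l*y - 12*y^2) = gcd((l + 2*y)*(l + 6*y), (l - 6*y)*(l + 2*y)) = l + 2*y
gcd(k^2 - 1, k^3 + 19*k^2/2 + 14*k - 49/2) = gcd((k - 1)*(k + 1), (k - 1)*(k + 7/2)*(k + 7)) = k - 1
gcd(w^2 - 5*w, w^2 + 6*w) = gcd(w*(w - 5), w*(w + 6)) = w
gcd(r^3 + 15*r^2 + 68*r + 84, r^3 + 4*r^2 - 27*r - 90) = r + 6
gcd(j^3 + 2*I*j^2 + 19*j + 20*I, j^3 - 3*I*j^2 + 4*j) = j^2 - 3*I*j + 4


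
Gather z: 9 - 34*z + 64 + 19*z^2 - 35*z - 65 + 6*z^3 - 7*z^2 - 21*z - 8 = 6*z^3 + 12*z^2 - 90*z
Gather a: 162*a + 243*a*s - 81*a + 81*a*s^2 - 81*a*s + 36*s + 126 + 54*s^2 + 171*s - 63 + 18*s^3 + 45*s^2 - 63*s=a*(81*s^2 + 162*s + 81) + 18*s^3 + 99*s^2 + 144*s + 63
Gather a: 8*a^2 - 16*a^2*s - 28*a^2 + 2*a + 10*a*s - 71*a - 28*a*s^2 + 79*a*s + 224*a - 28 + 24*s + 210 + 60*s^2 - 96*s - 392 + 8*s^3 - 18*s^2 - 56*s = a^2*(-16*s - 20) + a*(-28*s^2 + 89*s + 155) + 8*s^3 + 42*s^2 - 128*s - 210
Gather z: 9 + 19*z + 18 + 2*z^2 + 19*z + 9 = 2*z^2 + 38*z + 36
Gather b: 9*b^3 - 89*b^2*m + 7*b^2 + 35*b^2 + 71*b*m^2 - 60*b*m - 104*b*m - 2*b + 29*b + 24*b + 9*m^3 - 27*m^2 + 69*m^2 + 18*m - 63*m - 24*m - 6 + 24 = 9*b^3 + b^2*(42 - 89*m) + b*(71*m^2 - 164*m + 51) + 9*m^3 + 42*m^2 - 69*m + 18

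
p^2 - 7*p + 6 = (p - 6)*(p - 1)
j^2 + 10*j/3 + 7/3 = (j + 1)*(j + 7/3)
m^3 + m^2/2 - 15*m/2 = m*(m - 5/2)*(m + 3)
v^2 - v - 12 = (v - 4)*(v + 3)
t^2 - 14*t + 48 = (t - 8)*(t - 6)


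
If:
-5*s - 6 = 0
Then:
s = -6/5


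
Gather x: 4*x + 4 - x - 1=3*x + 3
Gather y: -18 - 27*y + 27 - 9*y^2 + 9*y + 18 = -9*y^2 - 18*y + 27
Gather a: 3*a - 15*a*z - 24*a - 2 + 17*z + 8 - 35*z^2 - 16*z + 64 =a*(-15*z - 21) - 35*z^2 + z + 70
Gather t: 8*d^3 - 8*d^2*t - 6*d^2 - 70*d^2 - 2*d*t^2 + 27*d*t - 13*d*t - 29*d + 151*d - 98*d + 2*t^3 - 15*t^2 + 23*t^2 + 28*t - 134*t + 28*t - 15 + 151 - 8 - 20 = 8*d^3 - 76*d^2 + 24*d + 2*t^3 + t^2*(8 - 2*d) + t*(-8*d^2 + 14*d - 78) + 108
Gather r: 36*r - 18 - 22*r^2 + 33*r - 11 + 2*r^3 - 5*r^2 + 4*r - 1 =2*r^3 - 27*r^2 + 73*r - 30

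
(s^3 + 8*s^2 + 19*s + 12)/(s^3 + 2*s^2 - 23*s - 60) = (s + 1)/(s - 5)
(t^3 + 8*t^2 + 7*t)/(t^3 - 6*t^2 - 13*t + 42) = t*(t^2 + 8*t + 7)/(t^3 - 6*t^2 - 13*t + 42)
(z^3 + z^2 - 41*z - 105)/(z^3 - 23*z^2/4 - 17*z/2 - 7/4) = 4*(z^2 + 8*z + 15)/(4*z^2 + 5*z + 1)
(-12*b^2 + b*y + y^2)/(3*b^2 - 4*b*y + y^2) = (4*b + y)/(-b + y)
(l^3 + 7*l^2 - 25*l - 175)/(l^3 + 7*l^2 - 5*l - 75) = (l^2 + 2*l - 35)/(l^2 + 2*l - 15)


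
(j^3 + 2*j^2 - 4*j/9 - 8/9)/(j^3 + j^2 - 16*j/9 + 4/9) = (3*j + 2)/(3*j - 1)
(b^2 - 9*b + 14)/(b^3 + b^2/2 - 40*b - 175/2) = 2*(b - 2)/(2*b^2 + 15*b + 25)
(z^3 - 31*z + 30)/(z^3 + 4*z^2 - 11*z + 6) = (z - 5)/(z - 1)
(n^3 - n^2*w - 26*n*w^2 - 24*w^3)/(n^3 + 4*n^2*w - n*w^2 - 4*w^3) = (-n + 6*w)/(-n + w)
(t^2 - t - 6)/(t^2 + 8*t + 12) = (t - 3)/(t + 6)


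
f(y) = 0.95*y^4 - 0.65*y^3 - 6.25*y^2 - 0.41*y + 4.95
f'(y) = 3.8*y^3 - 1.95*y^2 - 12.5*y - 0.41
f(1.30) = -4.86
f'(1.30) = -11.61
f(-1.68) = -1.35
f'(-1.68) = -2.93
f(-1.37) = -1.20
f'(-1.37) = 3.28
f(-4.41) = 300.27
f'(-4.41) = -309.12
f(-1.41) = -1.32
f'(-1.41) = 2.69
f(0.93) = -0.65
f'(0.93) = -10.66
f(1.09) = -2.42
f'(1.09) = -11.43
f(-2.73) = 25.48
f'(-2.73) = -58.13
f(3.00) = 6.87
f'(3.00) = 47.14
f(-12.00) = 19932.27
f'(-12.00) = -6697.61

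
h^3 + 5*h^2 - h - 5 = (h - 1)*(h + 1)*(h + 5)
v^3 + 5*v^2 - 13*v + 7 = (v - 1)^2*(v + 7)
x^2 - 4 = (x - 2)*(x + 2)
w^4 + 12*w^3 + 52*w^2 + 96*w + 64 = (w + 2)^2*(w + 4)^2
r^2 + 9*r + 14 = (r + 2)*(r + 7)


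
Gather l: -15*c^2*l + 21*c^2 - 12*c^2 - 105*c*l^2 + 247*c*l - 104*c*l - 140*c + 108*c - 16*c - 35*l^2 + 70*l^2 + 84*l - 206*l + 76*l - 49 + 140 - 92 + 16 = 9*c^2 - 48*c + l^2*(35 - 105*c) + l*(-15*c^2 + 143*c - 46) + 15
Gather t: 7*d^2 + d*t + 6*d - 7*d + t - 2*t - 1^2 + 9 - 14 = 7*d^2 - d + t*(d - 1) - 6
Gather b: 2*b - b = b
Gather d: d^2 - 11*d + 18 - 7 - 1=d^2 - 11*d + 10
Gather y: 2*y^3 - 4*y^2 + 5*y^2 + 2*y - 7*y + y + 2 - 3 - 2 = 2*y^3 + y^2 - 4*y - 3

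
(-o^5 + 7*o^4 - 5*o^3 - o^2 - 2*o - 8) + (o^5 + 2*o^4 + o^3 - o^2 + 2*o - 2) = 9*o^4 - 4*o^3 - 2*o^2 - 10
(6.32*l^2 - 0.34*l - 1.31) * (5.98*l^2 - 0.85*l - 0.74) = 37.7936*l^4 - 7.4052*l^3 - 12.2216*l^2 + 1.3651*l + 0.9694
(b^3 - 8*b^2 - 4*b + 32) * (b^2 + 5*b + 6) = b^5 - 3*b^4 - 38*b^3 - 36*b^2 + 136*b + 192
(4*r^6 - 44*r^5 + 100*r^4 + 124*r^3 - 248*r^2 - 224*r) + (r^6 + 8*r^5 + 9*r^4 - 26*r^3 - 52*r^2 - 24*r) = 5*r^6 - 36*r^5 + 109*r^4 + 98*r^3 - 300*r^2 - 248*r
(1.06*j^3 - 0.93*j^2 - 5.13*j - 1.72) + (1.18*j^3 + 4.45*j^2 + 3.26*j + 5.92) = 2.24*j^3 + 3.52*j^2 - 1.87*j + 4.2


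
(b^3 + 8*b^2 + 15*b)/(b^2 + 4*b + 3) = b*(b + 5)/(b + 1)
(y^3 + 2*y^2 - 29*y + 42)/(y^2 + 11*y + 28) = (y^2 - 5*y + 6)/(y + 4)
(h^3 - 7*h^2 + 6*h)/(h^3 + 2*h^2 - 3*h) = (h - 6)/(h + 3)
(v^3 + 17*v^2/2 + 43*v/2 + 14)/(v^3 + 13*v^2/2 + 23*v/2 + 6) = (2*v + 7)/(2*v + 3)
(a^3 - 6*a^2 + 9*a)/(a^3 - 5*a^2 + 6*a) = (a - 3)/(a - 2)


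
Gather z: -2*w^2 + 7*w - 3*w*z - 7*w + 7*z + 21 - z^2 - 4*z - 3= -2*w^2 - z^2 + z*(3 - 3*w) + 18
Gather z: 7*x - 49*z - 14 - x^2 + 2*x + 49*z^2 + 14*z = -x^2 + 9*x + 49*z^2 - 35*z - 14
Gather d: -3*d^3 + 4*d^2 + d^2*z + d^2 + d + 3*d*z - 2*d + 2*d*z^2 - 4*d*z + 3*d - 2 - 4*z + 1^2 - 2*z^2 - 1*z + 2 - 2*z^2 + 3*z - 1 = -3*d^3 + d^2*(z + 5) + d*(2*z^2 - z + 2) - 4*z^2 - 2*z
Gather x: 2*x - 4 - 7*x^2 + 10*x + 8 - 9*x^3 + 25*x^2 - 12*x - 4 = -9*x^3 + 18*x^2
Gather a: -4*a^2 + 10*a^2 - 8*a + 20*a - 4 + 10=6*a^2 + 12*a + 6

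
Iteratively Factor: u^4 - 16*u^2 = (u + 4)*(u^3 - 4*u^2) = u*(u + 4)*(u^2 - 4*u) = u*(u - 4)*(u + 4)*(u)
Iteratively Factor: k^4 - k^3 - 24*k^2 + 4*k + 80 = (k - 5)*(k^3 + 4*k^2 - 4*k - 16) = (k - 5)*(k + 2)*(k^2 + 2*k - 8) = (k - 5)*(k - 2)*(k + 2)*(k + 4)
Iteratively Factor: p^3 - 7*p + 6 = (p - 2)*(p^2 + 2*p - 3) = (p - 2)*(p + 3)*(p - 1)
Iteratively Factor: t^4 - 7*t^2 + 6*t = (t + 3)*(t^3 - 3*t^2 + 2*t) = (t - 2)*(t + 3)*(t^2 - t) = (t - 2)*(t - 1)*(t + 3)*(t)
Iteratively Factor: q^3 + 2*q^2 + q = (q)*(q^2 + 2*q + 1) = q*(q + 1)*(q + 1)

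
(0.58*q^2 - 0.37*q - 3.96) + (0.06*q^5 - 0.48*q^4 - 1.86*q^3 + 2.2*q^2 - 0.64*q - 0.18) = 0.06*q^5 - 0.48*q^4 - 1.86*q^3 + 2.78*q^2 - 1.01*q - 4.14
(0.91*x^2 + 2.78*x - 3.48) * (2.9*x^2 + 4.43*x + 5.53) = 2.639*x^4 + 12.0933*x^3 + 7.2557*x^2 - 0.0429999999999993*x - 19.2444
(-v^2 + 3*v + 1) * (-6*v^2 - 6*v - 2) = 6*v^4 - 12*v^3 - 22*v^2 - 12*v - 2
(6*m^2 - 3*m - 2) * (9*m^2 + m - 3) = 54*m^4 - 21*m^3 - 39*m^2 + 7*m + 6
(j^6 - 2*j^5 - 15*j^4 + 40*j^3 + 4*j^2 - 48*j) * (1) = j^6 - 2*j^5 - 15*j^4 + 40*j^3 + 4*j^2 - 48*j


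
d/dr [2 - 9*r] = -9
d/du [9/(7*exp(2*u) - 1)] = -126*exp(2*u)/(7*exp(2*u) - 1)^2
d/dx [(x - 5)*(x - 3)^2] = (x - 3)*(3*x - 13)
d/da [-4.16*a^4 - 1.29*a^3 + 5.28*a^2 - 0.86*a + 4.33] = -16.64*a^3 - 3.87*a^2 + 10.56*a - 0.86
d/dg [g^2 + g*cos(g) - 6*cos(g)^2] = -g*sin(g) + 2*g + 6*sin(2*g) + cos(g)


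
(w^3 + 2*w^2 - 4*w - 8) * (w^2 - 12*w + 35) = w^5 - 10*w^4 + 7*w^3 + 110*w^2 - 44*w - 280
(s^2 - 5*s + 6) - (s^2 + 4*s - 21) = 27 - 9*s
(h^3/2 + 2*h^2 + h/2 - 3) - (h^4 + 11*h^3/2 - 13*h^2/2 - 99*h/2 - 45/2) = -h^4 - 5*h^3 + 17*h^2/2 + 50*h + 39/2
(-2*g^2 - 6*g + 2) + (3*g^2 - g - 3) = g^2 - 7*g - 1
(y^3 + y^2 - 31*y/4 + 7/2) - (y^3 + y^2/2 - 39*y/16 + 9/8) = y^2/2 - 85*y/16 + 19/8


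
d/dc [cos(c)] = -sin(c)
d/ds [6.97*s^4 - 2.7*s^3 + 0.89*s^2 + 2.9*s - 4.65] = 27.88*s^3 - 8.1*s^2 + 1.78*s + 2.9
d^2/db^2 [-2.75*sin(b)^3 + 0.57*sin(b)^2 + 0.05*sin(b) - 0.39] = 2.0125*sin(b) - 6.1875*sin(3*b) + 1.14*cos(2*b)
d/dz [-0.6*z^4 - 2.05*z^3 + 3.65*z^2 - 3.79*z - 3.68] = -2.4*z^3 - 6.15*z^2 + 7.3*z - 3.79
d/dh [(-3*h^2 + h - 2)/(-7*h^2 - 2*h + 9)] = (13*h^2 - 82*h + 5)/(49*h^4 + 28*h^3 - 122*h^2 - 36*h + 81)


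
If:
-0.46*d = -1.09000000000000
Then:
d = 2.37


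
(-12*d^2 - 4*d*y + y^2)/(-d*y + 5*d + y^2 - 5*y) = (12*d^2 + 4*d*y - y^2)/(d*y - 5*d - y^2 + 5*y)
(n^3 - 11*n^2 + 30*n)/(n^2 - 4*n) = (n^2 - 11*n + 30)/(n - 4)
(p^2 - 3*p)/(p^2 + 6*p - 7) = p*(p - 3)/(p^2 + 6*p - 7)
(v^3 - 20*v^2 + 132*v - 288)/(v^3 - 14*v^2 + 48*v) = (v - 6)/v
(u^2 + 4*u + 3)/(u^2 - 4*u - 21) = (u + 1)/(u - 7)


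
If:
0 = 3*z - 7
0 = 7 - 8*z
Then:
No Solution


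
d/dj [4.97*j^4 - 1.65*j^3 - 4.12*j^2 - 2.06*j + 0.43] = 19.88*j^3 - 4.95*j^2 - 8.24*j - 2.06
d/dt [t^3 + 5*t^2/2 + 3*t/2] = 3*t^2 + 5*t + 3/2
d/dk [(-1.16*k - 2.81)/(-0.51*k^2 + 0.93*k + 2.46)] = (0.5916*k^2 - 1.0788*k - (1.02*k - 0.93)*(1.16*k + 2.81) - 2.8536)/(-0.51*k^2 + 0.93*k + 2.46)^2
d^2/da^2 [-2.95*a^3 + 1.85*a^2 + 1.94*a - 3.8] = 3.7 - 17.7*a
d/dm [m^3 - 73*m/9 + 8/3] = 3*m^2 - 73/9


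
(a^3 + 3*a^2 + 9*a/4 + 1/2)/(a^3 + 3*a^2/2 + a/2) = (a^2 + 5*a/2 + 1)/(a*(a + 1))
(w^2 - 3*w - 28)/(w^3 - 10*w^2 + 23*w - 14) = (w + 4)/(w^2 - 3*w + 2)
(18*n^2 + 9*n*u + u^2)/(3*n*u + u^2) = (6*n + u)/u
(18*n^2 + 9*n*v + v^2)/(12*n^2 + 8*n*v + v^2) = (3*n + v)/(2*n + v)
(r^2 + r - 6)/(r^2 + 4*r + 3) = (r - 2)/(r + 1)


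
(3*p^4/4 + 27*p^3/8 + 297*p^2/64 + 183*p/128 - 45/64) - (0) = 3*p^4/4 + 27*p^3/8 + 297*p^2/64 + 183*p/128 - 45/64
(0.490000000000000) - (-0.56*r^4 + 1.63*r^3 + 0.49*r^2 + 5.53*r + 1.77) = 0.56*r^4 - 1.63*r^3 - 0.49*r^2 - 5.53*r - 1.28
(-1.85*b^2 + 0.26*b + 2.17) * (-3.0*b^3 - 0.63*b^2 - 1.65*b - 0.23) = 5.55*b^5 + 0.3855*b^4 - 3.6213*b^3 - 1.3706*b^2 - 3.6403*b - 0.4991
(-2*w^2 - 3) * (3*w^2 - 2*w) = -6*w^4 + 4*w^3 - 9*w^2 + 6*w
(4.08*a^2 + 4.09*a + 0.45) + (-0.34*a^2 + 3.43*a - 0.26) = 3.74*a^2 + 7.52*a + 0.19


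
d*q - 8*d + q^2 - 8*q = (d + q)*(q - 8)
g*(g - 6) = g^2 - 6*g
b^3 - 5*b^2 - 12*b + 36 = (b - 6)*(b - 2)*(b + 3)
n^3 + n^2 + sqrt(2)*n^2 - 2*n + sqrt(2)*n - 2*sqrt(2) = (n - 1)*(n + 2)*(n + sqrt(2))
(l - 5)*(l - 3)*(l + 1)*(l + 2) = l^4 - 5*l^3 - 7*l^2 + 29*l + 30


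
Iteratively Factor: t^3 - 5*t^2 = (t)*(t^2 - 5*t) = t*(t - 5)*(t)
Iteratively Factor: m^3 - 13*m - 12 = (m - 4)*(m^2 + 4*m + 3) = (m - 4)*(m + 3)*(m + 1)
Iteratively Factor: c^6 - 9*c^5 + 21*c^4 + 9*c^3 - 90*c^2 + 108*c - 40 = (c - 1)*(c^5 - 8*c^4 + 13*c^3 + 22*c^2 - 68*c + 40) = (c - 2)*(c - 1)*(c^4 - 6*c^3 + c^2 + 24*c - 20) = (c - 5)*(c - 2)*(c - 1)*(c^3 - c^2 - 4*c + 4) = (c - 5)*(c - 2)^2*(c - 1)*(c^2 + c - 2) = (c - 5)*(c - 2)^2*(c - 1)*(c + 2)*(c - 1)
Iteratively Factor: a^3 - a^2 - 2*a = (a - 2)*(a^2 + a) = a*(a - 2)*(a + 1)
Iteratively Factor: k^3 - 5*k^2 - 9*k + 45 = (k - 5)*(k^2 - 9) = (k - 5)*(k - 3)*(k + 3)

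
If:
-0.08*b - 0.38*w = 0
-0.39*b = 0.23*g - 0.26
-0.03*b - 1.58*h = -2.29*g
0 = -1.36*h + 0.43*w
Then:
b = 0.68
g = -0.02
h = -0.05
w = -0.14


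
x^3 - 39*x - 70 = (x - 7)*(x + 2)*(x + 5)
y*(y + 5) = y^2 + 5*y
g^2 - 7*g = g*(g - 7)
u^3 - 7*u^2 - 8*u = u*(u - 8)*(u + 1)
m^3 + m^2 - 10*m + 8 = (m - 2)*(m - 1)*(m + 4)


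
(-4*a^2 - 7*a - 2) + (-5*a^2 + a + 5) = -9*a^2 - 6*a + 3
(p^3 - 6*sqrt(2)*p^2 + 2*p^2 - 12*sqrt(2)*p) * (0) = 0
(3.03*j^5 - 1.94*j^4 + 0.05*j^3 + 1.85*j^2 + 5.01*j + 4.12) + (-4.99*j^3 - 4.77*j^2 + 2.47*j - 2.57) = 3.03*j^5 - 1.94*j^4 - 4.94*j^3 - 2.92*j^2 + 7.48*j + 1.55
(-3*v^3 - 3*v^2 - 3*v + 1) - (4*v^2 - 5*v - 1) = -3*v^3 - 7*v^2 + 2*v + 2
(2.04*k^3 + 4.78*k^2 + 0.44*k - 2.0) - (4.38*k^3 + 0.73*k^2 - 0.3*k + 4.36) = -2.34*k^3 + 4.05*k^2 + 0.74*k - 6.36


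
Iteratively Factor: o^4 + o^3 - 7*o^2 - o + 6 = (o - 2)*(o^3 + 3*o^2 - o - 3) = (o - 2)*(o + 1)*(o^2 + 2*o - 3) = (o - 2)*(o + 1)*(o + 3)*(o - 1)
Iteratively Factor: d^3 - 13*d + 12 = (d + 4)*(d^2 - 4*d + 3) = (d - 1)*(d + 4)*(d - 3)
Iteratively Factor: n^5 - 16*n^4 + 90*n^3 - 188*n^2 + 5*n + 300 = (n - 4)*(n^4 - 12*n^3 + 42*n^2 - 20*n - 75) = (n - 5)*(n - 4)*(n^3 - 7*n^2 + 7*n + 15) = (n - 5)*(n - 4)*(n + 1)*(n^2 - 8*n + 15) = (n - 5)*(n - 4)*(n - 3)*(n + 1)*(n - 5)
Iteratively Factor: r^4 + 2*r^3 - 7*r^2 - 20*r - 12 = (r + 2)*(r^3 - 7*r - 6) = (r - 3)*(r + 2)*(r^2 + 3*r + 2) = (r - 3)*(r + 1)*(r + 2)*(r + 2)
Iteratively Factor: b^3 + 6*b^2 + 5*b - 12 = (b + 4)*(b^2 + 2*b - 3) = (b - 1)*(b + 4)*(b + 3)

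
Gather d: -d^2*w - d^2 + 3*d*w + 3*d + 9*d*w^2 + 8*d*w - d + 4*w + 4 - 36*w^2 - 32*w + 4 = d^2*(-w - 1) + d*(9*w^2 + 11*w + 2) - 36*w^2 - 28*w + 8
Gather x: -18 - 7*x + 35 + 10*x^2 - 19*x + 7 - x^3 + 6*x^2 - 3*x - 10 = -x^3 + 16*x^2 - 29*x + 14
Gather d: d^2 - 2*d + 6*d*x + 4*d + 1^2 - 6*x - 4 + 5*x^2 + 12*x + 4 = d^2 + d*(6*x + 2) + 5*x^2 + 6*x + 1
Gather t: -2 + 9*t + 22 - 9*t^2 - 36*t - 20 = -9*t^2 - 27*t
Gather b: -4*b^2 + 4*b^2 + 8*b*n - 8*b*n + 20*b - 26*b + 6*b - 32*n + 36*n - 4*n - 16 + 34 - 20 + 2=0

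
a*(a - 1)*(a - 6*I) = a^3 - a^2 - 6*I*a^2 + 6*I*a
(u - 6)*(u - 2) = u^2 - 8*u + 12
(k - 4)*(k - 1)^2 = k^3 - 6*k^2 + 9*k - 4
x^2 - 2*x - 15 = (x - 5)*(x + 3)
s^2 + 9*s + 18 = (s + 3)*(s + 6)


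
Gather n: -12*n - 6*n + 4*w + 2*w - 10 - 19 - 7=-18*n + 6*w - 36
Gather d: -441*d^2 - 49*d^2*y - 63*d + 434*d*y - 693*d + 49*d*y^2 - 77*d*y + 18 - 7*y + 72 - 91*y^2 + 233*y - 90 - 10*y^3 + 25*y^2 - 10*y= d^2*(-49*y - 441) + d*(49*y^2 + 357*y - 756) - 10*y^3 - 66*y^2 + 216*y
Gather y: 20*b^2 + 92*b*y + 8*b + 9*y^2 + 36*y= 20*b^2 + 8*b + 9*y^2 + y*(92*b + 36)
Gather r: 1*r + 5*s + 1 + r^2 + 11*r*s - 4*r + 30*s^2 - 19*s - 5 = r^2 + r*(11*s - 3) + 30*s^2 - 14*s - 4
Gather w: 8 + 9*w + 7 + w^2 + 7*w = w^2 + 16*w + 15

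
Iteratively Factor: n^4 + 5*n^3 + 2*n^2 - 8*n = (n + 4)*(n^3 + n^2 - 2*n) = (n + 2)*(n + 4)*(n^2 - n) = n*(n + 2)*(n + 4)*(n - 1)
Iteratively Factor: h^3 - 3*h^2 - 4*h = (h - 4)*(h^2 + h) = (h - 4)*(h + 1)*(h)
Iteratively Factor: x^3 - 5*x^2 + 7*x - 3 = (x - 1)*(x^2 - 4*x + 3) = (x - 1)^2*(x - 3)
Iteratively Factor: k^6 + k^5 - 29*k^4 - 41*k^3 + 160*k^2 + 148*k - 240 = (k - 1)*(k^5 + 2*k^4 - 27*k^3 - 68*k^2 + 92*k + 240) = (k - 5)*(k - 1)*(k^4 + 7*k^3 + 8*k^2 - 28*k - 48) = (k - 5)*(k - 1)*(k + 3)*(k^3 + 4*k^2 - 4*k - 16) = (k - 5)*(k - 1)*(k + 2)*(k + 3)*(k^2 + 2*k - 8) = (k - 5)*(k - 2)*(k - 1)*(k + 2)*(k + 3)*(k + 4)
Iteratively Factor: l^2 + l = (l + 1)*(l)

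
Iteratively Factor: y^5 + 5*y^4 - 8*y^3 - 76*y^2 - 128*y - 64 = (y + 4)*(y^4 + y^3 - 12*y^2 - 28*y - 16) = (y + 2)*(y + 4)*(y^3 - y^2 - 10*y - 8) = (y - 4)*(y + 2)*(y + 4)*(y^2 + 3*y + 2) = (y - 4)*(y + 2)^2*(y + 4)*(y + 1)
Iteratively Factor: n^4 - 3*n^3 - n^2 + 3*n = (n)*(n^3 - 3*n^2 - n + 3) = n*(n - 3)*(n^2 - 1) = n*(n - 3)*(n - 1)*(n + 1)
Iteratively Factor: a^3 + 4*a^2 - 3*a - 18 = (a + 3)*(a^2 + a - 6) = (a - 2)*(a + 3)*(a + 3)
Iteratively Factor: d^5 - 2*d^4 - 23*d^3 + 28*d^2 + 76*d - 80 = (d - 1)*(d^4 - d^3 - 24*d^2 + 4*d + 80) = (d - 1)*(d + 4)*(d^3 - 5*d^2 - 4*d + 20) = (d - 2)*(d - 1)*(d + 4)*(d^2 - 3*d - 10) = (d - 2)*(d - 1)*(d + 2)*(d + 4)*(d - 5)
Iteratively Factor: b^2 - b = (b - 1)*(b)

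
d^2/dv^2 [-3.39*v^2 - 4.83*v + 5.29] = -6.78000000000000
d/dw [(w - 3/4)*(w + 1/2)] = 2*w - 1/4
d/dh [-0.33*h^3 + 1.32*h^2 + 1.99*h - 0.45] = -0.99*h^2 + 2.64*h + 1.99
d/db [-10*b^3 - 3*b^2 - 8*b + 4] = -30*b^2 - 6*b - 8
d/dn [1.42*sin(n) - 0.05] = 1.42*cos(n)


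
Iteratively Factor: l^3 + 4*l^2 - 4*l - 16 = (l - 2)*(l^2 + 6*l + 8) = (l - 2)*(l + 4)*(l + 2)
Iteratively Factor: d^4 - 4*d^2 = (d - 2)*(d^3 + 2*d^2) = d*(d - 2)*(d^2 + 2*d) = d^2*(d - 2)*(d + 2)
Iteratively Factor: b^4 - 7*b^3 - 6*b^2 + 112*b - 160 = (b - 4)*(b^3 - 3*b^2 - 18*b + 40) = (b - 5)*(b - 4)*(b^2 + 2*b - 8) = (b - 5)*(b - 4)*(b + 4)*(b - 2)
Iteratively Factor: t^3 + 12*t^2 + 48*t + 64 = (t + 4)*(t^2 + 8*t + 16) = (t + 4)^2*(t + 4)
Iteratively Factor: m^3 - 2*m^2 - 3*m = (m - 3)*(m^2 + m) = m*(m - 3)*(m + 1)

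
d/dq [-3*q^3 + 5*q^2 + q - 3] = -9*q^2 + 10*q + 1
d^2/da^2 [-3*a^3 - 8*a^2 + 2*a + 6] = -18*a - 16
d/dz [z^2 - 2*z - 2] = 2*z - 2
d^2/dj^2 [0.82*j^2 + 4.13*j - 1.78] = 1.64000000000000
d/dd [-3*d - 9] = -3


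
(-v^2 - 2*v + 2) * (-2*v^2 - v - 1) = 2*v^4 + 5*v^3 - v^2 - 2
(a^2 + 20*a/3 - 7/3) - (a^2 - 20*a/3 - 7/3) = 40*a/3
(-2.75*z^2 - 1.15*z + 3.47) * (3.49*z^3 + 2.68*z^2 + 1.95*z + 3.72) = -9.5975*z^5 - 11.3835*z^4 + 3.6658*z^3 - 3.1729*z^2 + 2.4885*z + 12.9084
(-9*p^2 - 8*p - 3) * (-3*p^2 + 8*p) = 27*p^4 - 48*p^3 - 55*p^2 - 24*p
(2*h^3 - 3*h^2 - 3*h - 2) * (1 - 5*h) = -10*h^4 + 17*h^3 + 12*h^2 + 7*h - 2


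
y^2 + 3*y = y*(y + 3)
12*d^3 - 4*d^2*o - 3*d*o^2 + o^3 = (-3*d + o)*(-2*d + o)*(2*d + o)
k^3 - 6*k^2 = k^2*(k - 6)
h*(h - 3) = h^2 - 3*h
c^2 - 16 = (c - 4)*(c + 4)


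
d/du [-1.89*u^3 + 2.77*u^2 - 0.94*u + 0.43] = -5.67*u^2 + 5.54*u - 0.94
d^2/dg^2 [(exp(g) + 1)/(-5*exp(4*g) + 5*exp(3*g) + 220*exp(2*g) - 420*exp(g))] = (-9*exp(7*g) - 5*exp(6*g) + 107*exp(5*g) + 1143*exp(4*g) - 2672*exp(3*g) - 11272*exp(2*g) + 11088*exp(g) - 7056)*exp(-g)/(5*(exp(9*g) - 3*exp(8*g) - 129*exp(7*g) + 515*exp(6*g) + 5172*exp(5*g) - 27732*exp(4*g) - 41840*exp(3*g) + 466704*exp(2*g) - 931392*exp(g) + 592704))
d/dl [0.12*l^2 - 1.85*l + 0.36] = 0.24*l - 1.85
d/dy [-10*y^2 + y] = 1 - 20*y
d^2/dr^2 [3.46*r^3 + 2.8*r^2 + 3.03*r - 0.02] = 20.76*r + 5.6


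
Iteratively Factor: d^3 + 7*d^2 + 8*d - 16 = (d + 4)*(d^2 + 3*d - 4) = (d - 1)*(d + 4)*(d + 4)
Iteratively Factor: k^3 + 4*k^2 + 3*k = (k + 1)*(k^2 + 3*k) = k*(k + 1)*(k + 3)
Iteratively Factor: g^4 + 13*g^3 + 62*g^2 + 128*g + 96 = (g + 3)*(g^3 + 10*g^2 + 32*g + 32) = (g + 2)*(g + 3)*(g^2 + 8*g + 16) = (g + 2)*(g + 3)*(g + 4)*(g + 4)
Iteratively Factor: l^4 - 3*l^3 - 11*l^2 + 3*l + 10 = (l + 2)*(l^3 - 5*l^2 - l + 5) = (l + 1)*(l + 2)*(l^2 - 6*l + 5) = (l - 5)*(l + 1)*(l + 2)*(l - 1)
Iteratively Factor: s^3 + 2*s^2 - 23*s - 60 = (s + 3)*(s^2 - s - 20) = (s - 5)*(s + 3)*(s + 4)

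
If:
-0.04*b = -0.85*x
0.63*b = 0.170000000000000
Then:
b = 0.27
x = 0.01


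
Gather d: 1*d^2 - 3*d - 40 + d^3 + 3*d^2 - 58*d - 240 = d^3 + 4*d^2 - 61*d - 280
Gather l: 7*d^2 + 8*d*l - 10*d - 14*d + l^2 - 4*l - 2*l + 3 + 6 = 7*d^2 - 24*d + l^2 + l*(8*d - 6) + 9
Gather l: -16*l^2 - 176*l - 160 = -16*l^2 - 176*l - 160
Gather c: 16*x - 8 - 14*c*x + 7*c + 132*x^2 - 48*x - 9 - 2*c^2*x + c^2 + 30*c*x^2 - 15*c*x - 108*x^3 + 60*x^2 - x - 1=c^2*(1 - 2*x) + c*(30*x^2 - 29*x + 7) - 108*x^3 + 192*x^2 - 33*x - 18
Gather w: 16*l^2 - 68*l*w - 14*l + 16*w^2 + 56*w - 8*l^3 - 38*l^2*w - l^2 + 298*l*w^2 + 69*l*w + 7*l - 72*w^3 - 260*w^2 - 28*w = -8*l^3 + 15*l^2 - 7*l - 72*w^3 + w^2*(298*l - 244) + w*(-38*l^2 + l + 28)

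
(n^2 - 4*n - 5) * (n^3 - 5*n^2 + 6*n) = n^5 - 9*n^4 + 21*n^3 + n^2 - 30*n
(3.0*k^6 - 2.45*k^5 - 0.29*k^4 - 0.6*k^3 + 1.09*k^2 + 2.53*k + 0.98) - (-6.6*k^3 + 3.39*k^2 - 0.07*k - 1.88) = 3.0*k^6 - 2.45*k^5 - 0.29*k^4 + 6.0*k^3 - 2.3*k^2 + 2.6*k + 2.86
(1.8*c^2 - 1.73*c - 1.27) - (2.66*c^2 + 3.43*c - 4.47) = -0.86*c^2 - 5.16*c + 3.2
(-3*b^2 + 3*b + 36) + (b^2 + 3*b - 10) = -2*b^2 + 6*b + 26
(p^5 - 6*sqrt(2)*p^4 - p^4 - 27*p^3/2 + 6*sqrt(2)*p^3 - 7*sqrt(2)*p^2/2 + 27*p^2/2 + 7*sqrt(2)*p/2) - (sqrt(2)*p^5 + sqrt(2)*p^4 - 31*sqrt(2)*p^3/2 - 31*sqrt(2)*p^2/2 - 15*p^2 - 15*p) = -sqrt(2)*p^5 + p^5 - 7*sqrt(2)*p^4 - p^4 - 27*p^3/2 + 43*sqrt(2)*p^3/2 + 12*sqrt(2)*p^2 + 57*p^2/2 + 7*sqrt(2)*p/2 + 15*p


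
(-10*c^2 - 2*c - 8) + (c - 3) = -10*c^2 - c - 11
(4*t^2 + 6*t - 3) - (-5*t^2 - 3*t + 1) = 9*t^2 + 9*t - 4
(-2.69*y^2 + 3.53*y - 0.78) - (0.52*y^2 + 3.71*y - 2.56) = -3.21*y^2 - 0.18*y + 1.78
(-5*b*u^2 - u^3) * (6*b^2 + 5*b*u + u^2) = -30*b^3*u^2 - 31*b^2*u^3 - 10*b*u^4 - u^5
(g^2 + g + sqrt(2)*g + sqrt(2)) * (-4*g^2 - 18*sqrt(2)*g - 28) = -4*g^4 - 22*sqrt(2)*g^3 - 4*g^3 - 64*g^2 - 22*sqrt(2)*g^2 - 64*g - 28*sqrt(2)*g - 28*sqrt(2)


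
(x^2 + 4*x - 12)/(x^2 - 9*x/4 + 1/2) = 4*(x + 6)/(4*x - 1)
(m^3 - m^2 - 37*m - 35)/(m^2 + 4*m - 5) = (m^2 - 6*m - 7)/(m - 1)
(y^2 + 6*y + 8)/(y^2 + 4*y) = (y + 2)/y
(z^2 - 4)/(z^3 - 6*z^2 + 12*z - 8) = (z + 2)/(z^2 - 4*z + 4)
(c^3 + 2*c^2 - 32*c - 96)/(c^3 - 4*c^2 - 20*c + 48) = (c + 4)/(c - 2)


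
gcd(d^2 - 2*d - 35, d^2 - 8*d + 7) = d - 7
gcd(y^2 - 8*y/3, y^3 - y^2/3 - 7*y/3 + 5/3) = 1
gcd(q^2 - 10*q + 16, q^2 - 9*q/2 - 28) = q - 8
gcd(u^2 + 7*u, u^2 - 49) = u + 7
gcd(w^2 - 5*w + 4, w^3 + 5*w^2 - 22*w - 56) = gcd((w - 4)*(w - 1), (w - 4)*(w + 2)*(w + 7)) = w - 4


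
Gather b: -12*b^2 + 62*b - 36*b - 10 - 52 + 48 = -12*b^2 + 26*b - 14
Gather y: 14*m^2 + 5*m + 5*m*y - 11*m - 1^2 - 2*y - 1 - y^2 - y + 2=14*m^2 - 6*m - y^2 + y*(5*m - 3)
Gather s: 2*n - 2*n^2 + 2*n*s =-2*n^2 + 2*n*s + 2*n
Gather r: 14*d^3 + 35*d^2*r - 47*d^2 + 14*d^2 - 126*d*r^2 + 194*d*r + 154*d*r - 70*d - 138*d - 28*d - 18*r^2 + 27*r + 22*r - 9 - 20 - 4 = 14*d^3 - 33*d^2 - 236*d + r^2*(-126*d - 18) + r*(35*d^2 + 348*d + 49) - 33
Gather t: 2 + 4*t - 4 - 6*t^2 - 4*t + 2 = -6*t^2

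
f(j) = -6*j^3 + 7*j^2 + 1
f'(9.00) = -1332.00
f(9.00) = -3806.00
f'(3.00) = -120.00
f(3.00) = -98.00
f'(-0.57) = -13.83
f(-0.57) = 4.39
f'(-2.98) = -201.57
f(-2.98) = 221.94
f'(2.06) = -47.54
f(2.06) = -21.75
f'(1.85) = -35.70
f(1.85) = -13.03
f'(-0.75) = -20.62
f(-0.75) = 7.47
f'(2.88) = -108.98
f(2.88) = -84.27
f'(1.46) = -17.93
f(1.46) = -2.75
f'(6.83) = -744.06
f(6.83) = -1584.13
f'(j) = -18*j^2 + 14*j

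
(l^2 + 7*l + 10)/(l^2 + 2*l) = (l + 5)/l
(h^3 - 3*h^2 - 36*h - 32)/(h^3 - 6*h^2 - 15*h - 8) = (h + 4)/(h + 1)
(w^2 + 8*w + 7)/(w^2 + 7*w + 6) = (w + 7)/(w + 6)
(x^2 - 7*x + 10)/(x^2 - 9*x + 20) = (x - 2)/(x - 4)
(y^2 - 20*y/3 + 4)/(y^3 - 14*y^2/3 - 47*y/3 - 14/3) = (-3*y^2 + 20*y - 12)/(-3*y^3 + 14*y^2 + 47*y + 14)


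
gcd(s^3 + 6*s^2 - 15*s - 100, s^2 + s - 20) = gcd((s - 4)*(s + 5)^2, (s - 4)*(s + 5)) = s^2 + s - 20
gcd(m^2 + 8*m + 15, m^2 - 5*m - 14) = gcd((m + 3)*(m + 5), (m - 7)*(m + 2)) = 1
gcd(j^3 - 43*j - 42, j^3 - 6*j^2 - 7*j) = j^2 - 6*j - 7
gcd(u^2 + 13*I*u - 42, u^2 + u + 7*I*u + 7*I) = u + 7*I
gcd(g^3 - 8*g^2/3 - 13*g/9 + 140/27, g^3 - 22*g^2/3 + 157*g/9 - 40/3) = g - 5/3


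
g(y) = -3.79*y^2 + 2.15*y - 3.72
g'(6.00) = -43.33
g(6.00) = -127.26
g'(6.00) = -43.33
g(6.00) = -127.26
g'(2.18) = -14.37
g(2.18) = -17.04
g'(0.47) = -1.41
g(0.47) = -3.55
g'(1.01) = -5.51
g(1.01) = -5.41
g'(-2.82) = 23.53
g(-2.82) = -39.92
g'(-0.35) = 4.80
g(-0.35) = -4.94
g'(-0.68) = 7.30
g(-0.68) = -6.93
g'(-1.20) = 11.25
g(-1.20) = -11.76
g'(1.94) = -12.56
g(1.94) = -13.81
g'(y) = 2.15 - 7.58*y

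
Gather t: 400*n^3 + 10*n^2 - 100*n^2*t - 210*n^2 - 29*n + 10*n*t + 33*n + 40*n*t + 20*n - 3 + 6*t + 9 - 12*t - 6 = 400*n^3 - 200*n^2 + 24*n + t*(-100*n^2 + 50*n - 6)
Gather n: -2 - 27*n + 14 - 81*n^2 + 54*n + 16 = -81*n^2 + 27*n + 28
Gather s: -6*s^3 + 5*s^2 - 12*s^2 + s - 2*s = -6*s^3 - 7*s^2 - s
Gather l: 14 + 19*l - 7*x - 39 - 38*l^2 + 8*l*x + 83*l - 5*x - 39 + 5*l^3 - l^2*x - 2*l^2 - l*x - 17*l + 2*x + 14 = 5*l^3 + l^2*(-x - 40) + l*(7*x + 85) - 10*x - 50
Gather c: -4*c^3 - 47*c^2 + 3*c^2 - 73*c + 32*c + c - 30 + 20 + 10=-4*c^3 - 44*c^2 - 40*c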